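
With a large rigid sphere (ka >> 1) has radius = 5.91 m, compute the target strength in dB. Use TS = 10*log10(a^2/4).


TS = 10*log10(5.91^2 / 4) = 10*log10(8.732025) = 9.41

9.41 dB


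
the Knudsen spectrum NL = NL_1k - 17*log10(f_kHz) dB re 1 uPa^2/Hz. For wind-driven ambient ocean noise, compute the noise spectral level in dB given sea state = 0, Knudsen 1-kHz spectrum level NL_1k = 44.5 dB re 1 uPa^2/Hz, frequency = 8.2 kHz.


NL = NL_1k - 17*log10(f_kHz) = 44.5 - 17*log10(8.2) = 44.5 - (15.53) = 28.97

28.97 dB


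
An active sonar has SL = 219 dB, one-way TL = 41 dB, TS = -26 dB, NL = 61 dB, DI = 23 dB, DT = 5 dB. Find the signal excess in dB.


68 dB


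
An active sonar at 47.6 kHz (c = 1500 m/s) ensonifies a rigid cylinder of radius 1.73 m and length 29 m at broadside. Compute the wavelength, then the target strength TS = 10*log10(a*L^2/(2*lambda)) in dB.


Step 1: lambda = c/f = 1500/47600 = 0.03151 m
Step 2: TS = 10*log10(a*L^2/(2*lambda)) = 10*log10(1.73*29^2/(2*0.03151)) = 43.63

43.63 dB


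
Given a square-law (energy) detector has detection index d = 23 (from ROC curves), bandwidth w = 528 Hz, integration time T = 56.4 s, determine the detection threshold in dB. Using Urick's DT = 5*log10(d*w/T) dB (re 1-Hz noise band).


DT = 5*log10(d*w/T) = 5*log10(23 * 528 / 56.4) = 5*log10(215.32) = 11.67

11.67 dB


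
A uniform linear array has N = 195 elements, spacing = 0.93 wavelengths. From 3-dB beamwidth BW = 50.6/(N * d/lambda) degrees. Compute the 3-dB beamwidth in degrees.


BW = 50.6 / (195 * 0.93) = 50.6 / 181.35 = 0.28

0.28 deg


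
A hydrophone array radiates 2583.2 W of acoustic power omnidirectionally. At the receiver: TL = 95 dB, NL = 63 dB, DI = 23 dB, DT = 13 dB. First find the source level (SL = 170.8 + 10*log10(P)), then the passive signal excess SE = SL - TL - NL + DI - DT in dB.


Step 1: SL = 170.8 + 10*log10(2583.2) = 204.92 dB
Step 2: SE = SL - TL - NL + DI - DT = 204.92 - 95 - 63 + 23 - 13 = 56.92

56.92 dB


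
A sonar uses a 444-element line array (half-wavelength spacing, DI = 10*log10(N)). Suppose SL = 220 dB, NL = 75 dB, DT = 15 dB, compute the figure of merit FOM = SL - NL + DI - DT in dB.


156.47 dB


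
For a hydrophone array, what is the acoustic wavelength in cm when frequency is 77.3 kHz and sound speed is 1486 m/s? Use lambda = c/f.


1.92 cm


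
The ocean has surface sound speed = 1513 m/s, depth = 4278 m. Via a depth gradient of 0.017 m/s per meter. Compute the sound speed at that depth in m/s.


c = 1513 + 0.017 * 4278 = 1585.726

1585.726 m/s


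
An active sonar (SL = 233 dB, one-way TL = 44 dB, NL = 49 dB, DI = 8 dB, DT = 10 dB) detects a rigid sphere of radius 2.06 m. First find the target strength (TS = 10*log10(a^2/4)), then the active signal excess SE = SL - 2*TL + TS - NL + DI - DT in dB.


Step 1: TS = 10*log10(2.06^2/4) = 0.26 dB
Step 2: SE = SL - 2*TL + TS - NL + DI - DT = 233 - 2*44 + (0.26) - 49 + 8 - 10 = 94.26

94.26 dB


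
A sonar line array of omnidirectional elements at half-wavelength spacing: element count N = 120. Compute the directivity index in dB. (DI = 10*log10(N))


DI = 10*log10(120) = 20.79

20.79 dB


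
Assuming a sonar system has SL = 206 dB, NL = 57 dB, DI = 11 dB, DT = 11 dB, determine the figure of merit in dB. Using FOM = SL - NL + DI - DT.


FOM = SL - NL + DI - DT = 206 - 57 + 11 - 11 = 149

149 dB


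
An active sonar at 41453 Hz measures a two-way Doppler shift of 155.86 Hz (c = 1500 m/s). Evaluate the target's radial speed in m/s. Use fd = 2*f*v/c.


2.82 m/s


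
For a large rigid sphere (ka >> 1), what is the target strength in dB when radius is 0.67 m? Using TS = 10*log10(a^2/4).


TS = 10*log10(0.67^2 / 4) = 10*log10(0.112225) = -9.5

-9.5 dB


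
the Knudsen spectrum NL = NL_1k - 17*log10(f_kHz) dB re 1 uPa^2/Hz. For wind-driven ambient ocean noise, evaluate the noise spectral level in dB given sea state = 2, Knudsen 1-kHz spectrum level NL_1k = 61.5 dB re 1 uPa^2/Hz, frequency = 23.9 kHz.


NL = NL_1k - 17*log10(f_kHz) = 61.5 - 17*log10(23.9) = 61.5 - (23.43) = 38.07

38.07 dB


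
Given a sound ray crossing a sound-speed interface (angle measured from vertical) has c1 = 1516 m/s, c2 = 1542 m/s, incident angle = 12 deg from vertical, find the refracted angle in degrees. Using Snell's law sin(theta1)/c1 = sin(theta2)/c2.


12.21 deg


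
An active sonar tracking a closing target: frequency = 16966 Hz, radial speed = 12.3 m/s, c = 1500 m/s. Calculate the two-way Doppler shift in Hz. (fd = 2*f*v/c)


fd = 2*f*v/c = 2 * 16966 * 12.3 / 1500 = 278.24

278.24 Hz


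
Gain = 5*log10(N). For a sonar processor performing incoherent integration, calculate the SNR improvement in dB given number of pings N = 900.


Gain = 5*log10(900) = 14.77

14.77 dB


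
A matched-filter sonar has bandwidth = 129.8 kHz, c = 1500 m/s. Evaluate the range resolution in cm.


0.58 cm


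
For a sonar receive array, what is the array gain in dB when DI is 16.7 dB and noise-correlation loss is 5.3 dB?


11.4 dB


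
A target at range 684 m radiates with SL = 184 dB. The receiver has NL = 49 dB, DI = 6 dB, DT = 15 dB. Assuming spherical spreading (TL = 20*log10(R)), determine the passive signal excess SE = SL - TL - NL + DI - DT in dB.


Step 1: TL = 20*log10(684) = 56.7 dB
Step 2: SE = 184 - 56.7 - 49 + 6 - 15 = 69.3

69.3 dB


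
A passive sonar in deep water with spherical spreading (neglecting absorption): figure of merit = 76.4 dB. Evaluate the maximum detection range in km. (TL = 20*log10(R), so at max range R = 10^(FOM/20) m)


At max range FOM = TL, so 20*log10(R) = 76.4
R = 10^(76.4/20) = 6606.93 m = 6.61 km

6.61 km


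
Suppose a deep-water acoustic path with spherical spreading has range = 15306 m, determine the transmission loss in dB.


83.7 dB


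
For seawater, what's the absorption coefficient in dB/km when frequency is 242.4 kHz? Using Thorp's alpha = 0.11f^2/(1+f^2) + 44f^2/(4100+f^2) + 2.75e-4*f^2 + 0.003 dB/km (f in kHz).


f^2 = 58757.76
alpha = 0.11*58757.76/(1+58757.76) + 44*58757.76/(4100+58757.76) + 2.75e-4*58757.76 + 0.003 = 57.401

57.401 dB/km


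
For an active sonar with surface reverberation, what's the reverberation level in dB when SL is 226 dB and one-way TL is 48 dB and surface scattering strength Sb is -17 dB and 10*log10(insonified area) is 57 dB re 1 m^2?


RL = SL - 2*TL + Sb + 10*log10(A) = 226 - 2*48 + (-17) + 57 = 170

170 dB


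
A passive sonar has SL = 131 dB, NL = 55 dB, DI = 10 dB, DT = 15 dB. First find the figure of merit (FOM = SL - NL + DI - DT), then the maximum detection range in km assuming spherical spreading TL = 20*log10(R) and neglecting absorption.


Step 1: FOM = SL - NL + DI - DT = 131 - 55 + 10 - 15 = 71 dB
Step 2: at max range FOM = TL = 20*log10(R), so R = 10^(71/20) = 3548.13 m = 3.55 km

3.55 km


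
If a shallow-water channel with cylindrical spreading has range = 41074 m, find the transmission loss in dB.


TL = 10*log10(41074) = 46.14

46.14 dB


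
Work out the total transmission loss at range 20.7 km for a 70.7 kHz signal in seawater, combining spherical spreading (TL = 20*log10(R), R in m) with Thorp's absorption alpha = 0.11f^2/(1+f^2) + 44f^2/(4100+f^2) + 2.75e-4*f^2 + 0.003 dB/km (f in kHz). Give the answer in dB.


617.48 dB


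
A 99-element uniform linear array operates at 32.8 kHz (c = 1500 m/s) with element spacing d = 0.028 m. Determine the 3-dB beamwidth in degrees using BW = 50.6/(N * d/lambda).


Step 1: lambda = 1500/32800 = 0.04573 m
Step 2: d/lambda = 0.028/0.04573 = 0.6123
Step 3: BW = 50.6/(N * d/lambda) = 50.6/(99 * 0.6123) = 0.83

0.83 deg


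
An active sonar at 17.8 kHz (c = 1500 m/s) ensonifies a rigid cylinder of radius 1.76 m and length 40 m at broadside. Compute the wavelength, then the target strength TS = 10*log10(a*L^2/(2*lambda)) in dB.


Step 1: lambda = c/f = 1500/17800 = 0.08427 m
Step 2: TS = 10*log10(a*L^2/(2*lambda)) = 10*log10(1.76*40^2/(2*0.08427)) = 42.23

42.23 dB


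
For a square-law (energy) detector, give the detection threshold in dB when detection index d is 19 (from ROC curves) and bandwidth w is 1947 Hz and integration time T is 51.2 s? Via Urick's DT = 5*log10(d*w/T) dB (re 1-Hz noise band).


DT = 5*log10(d*w/T) = 5*log10(19 * 1947 / 51.2) = 5*log10(722.52) = 14.29

14.29 dB


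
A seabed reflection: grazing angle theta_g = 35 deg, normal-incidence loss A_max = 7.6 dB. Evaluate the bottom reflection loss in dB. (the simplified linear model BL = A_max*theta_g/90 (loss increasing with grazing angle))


BL = A_max * theta_g / 90 = 7.6 * 35 / 90 = 2.96

2.96 dB


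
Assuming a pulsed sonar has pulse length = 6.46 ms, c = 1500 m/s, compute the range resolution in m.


dR = c*tau/2 = 1500 * 6.46e-3 / 2 = 4.845

4.845 m


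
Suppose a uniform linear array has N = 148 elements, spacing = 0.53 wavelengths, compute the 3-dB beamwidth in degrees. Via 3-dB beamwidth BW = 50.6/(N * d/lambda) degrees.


0.65 deg


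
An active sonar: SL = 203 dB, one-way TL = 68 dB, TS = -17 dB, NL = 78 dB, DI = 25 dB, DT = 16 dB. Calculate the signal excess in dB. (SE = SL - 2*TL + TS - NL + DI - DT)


-19 dB


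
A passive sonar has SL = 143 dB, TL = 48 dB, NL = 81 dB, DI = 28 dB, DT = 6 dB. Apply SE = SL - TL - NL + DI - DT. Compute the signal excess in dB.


SE = SL - TL - NL + DI - DT = 143 - 48 - 81 + 28 - 6 = 36

36 dB


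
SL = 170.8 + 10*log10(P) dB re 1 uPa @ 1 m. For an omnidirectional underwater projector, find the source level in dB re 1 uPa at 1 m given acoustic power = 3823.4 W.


206.62 dB


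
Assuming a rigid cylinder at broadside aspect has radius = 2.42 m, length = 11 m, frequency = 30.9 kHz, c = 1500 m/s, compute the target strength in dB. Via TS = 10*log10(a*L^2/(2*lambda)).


lambda = 1500/30900 = 0.04854 m
TS = 10*log10(2.42*11^2/(2*0.04854)) = 34.79

34.79 dB


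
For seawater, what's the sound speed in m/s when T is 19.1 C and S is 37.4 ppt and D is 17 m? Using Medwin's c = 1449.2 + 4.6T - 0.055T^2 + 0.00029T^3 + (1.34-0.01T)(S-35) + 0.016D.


c = 1449.2 + 4.6*19.1 - 0.055*19.1^2 + 0.00029*19.1^3 + (1.34 - 0.01*19.1)*(37.4 - 35) + 0.016*17 = 1522.05

1522.05 m/s


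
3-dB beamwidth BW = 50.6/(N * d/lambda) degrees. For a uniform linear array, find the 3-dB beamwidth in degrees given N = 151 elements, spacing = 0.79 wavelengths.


0.42 deg


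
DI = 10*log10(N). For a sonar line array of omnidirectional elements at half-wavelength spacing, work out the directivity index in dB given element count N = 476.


DI = 10*log10(476) = 26.78

26.78 dB


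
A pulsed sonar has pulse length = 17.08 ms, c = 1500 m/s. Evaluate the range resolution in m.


dR = c*tau/2 = 1500 * 17.08e-3 / 2 = 12.81

12.81 m


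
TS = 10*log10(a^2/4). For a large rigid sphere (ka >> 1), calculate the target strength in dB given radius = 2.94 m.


3.35 dB


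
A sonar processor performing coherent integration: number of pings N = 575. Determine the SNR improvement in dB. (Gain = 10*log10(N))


27.6 dB


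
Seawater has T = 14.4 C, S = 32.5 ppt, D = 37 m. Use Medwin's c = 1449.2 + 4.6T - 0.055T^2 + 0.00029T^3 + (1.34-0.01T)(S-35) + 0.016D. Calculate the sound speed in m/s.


c = 1449.2 + 4.6*14.4 - 0.055*14.4^2 + 0.00029*14.4^3 + (1.34 - 0.01*14.4)*(32.5 - 35) + 0.016*37 = 1502.5

1502.5 m/s


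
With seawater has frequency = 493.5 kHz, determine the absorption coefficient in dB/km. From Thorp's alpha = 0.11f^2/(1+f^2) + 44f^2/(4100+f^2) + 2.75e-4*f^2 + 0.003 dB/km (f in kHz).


f^2 = 243542.25
alpha = 0.11*243542.25/(1+243542.25) + 44*243542.25/(4100+243542.25) + 2.75e-4*243542.25 + 0.003 = 110.359

110.359 dB/km


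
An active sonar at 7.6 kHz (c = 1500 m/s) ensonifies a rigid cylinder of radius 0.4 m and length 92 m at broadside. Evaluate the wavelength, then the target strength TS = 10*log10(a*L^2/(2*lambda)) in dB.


Step 1: lambda = c/f = 1500/7600 = 0.19737 m
Step 2: TS = 10*log10(a*L^2/(2*lambda)) = 10*log10(0.4*92^2/(2*0.19737)) = 39.33

39.33 dB


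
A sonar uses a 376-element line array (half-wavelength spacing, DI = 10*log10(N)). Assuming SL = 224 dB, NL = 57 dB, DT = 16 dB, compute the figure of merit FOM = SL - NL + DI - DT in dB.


176.75 dB


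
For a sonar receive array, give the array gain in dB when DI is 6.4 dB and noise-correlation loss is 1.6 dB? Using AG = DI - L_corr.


AG = DI - L_corr = 6.4 - 1.6 = 4.8

4.8 dB


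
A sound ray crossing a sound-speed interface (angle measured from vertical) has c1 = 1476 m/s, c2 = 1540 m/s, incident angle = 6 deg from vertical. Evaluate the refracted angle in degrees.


6.26 deg


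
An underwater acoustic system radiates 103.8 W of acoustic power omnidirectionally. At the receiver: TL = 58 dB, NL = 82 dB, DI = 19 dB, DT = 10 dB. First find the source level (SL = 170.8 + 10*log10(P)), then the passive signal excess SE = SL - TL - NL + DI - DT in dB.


Step 1: SL = 170.8 + 10*log10(103.8) = 190.96 dB
Step 2: SE = SL - TL - NL + DI - DT = 190.96 - 58 - 82 + 19 - 10 = 59.96

59.96 dB


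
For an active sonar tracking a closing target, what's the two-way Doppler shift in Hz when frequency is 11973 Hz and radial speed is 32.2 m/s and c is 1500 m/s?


514.04 Hz


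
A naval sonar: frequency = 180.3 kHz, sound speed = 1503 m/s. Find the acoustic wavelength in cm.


lambda = c/f = 1503 / 180300 = 0.0083 m = 0.83 cm

0.83 cm


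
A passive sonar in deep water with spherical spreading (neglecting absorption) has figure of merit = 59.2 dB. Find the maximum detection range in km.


At max range FOM = TL, so 20*log10(R) = 59.2
R = 10^(59.2/20) = 912.01 m = 0.91 km

0.91 km


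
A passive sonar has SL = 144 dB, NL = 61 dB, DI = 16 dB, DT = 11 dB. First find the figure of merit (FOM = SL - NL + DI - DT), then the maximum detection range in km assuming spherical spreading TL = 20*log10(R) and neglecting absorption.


Step 1: FOM = SL - NL + DI - DT = 144 - 61 + 16 - 11 = 88 dB
Step 2: at max range FOM = TL = 20*log10(R), so R = 10^(88/20) = 25118.86 m = 25.12 km

25.12 km


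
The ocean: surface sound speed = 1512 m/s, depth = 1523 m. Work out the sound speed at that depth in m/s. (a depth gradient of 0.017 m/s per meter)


1537.891 m/s


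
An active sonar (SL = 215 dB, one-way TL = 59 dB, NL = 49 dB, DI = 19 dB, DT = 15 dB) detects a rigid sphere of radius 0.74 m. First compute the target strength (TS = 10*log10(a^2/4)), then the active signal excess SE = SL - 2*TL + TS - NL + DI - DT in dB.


Step 1: TS = 10*log10(0.74^2/4) = -8.64 dB
Step 2: SE = SL - 2*TL + TS - NL + DI - DT = 215 - 2*59 + (-8.64) - 49 + 19 - 15 = 43.36

43.36 dB


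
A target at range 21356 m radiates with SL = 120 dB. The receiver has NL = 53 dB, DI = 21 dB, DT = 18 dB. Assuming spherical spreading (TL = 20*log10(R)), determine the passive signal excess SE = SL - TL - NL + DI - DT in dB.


-16.59 dB


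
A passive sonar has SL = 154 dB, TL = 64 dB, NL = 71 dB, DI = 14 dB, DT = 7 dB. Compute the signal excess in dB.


26 dB


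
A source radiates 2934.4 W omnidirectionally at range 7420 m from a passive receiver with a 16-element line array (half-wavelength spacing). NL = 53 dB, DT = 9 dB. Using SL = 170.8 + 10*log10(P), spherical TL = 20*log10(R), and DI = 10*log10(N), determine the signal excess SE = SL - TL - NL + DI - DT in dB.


Step 1: SL = 170.8 + 10*log10(2934.4) = 205.48 dB
Step 2: TL = 20*log10(7420) = 77.41 dB
Step 3: DI = 10*log10(16) = 12.04 dB
Step 4: SE = SL - TL - NL + DI - DT = 205.48 - 77.41 - 53 + 12.04 - 9 = 78.11

78.11 dB


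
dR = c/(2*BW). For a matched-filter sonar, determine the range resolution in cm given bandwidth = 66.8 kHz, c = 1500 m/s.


dR = c/(2*BW) = 1500 / (2 * 66.8e3) = 0.0112 m = 1.12 cm

1.12 cm


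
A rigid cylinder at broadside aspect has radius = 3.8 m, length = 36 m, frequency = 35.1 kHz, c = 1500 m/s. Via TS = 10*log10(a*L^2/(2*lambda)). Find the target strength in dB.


lambda = 1500/35100 = 0.04274 m
TS = 10*log10(3.8*36^2/(2*0.04274)) = 47.61

47.61 dB


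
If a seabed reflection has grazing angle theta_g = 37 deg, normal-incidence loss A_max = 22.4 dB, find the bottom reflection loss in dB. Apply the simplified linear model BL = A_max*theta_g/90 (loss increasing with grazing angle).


BL = A_max * theta_g / 90 = 22.4 * 37 / 90 = 9.21

9.21 dB


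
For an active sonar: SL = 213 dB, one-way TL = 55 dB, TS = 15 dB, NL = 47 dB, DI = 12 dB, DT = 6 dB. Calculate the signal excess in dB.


77 dB


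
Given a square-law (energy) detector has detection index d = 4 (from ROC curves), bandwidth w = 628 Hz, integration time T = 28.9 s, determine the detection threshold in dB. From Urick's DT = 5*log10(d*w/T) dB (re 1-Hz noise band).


DT = 5*log10(d*w/T) = 5*log10(4 * 628 / 28.9) = 5*log10(86.92) = 9.7

9.7 dB


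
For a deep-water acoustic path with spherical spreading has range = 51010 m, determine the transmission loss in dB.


TL = 20*log10(51010) = 94.15

94.15 dB


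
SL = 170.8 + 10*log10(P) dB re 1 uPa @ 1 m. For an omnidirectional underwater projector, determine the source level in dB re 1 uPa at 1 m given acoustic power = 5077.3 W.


207.86 dB


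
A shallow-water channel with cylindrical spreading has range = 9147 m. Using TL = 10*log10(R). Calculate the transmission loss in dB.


TL = 10*log10(9147) = 39.61

39.61 dB


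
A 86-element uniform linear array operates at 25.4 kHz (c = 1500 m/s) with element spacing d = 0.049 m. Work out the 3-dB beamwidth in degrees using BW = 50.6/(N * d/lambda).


0.71 deg


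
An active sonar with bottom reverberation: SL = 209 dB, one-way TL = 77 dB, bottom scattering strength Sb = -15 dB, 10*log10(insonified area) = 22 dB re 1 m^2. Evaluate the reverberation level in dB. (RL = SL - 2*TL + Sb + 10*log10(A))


RL = SL - 2*TL + Sb + 10*log10(A) = 209 - 2*77 + (-15) + 22 = 62

62 dB


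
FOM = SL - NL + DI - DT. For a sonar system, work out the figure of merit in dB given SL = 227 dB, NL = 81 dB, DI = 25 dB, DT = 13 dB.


FOM = SL - NL + DI - DT = 227 - 81 + 25 - 13 = 158

158 dB


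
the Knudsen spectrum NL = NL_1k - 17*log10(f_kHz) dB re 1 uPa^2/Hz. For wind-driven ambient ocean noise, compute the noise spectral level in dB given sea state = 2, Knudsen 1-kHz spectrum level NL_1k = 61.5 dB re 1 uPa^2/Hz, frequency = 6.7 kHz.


47.46 dB


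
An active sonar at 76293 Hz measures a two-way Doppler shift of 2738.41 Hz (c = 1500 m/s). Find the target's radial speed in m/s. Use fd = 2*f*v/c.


26.92 m/s


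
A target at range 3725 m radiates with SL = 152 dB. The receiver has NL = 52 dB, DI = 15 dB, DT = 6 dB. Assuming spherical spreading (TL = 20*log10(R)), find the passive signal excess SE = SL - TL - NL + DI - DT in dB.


Step 1: TL = 20*log10(3725) = 71.42 dB
Step 2: SE = 152 - 71.42 - 52 + 15 - 6 = 37.58

37.58 dB


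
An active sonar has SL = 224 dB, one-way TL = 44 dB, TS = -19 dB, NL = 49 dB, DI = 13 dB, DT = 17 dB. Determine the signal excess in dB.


64 dB


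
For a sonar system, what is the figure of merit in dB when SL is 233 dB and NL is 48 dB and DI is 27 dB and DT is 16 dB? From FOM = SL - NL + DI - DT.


196 dB


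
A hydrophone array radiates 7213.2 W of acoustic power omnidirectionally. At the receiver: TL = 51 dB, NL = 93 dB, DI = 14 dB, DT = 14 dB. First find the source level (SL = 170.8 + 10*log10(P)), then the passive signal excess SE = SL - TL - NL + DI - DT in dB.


Step 1: SL = 170.8 + 10*log10(7213.2) = 209.38 dB
Step 2: SE = SL - TL - NL + DI - DT = 209.38 - 51 - 93 + 14 - 14 = 65.38

65.38 dB


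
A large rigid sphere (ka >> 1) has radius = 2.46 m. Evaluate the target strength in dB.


TS = 10*log10(2.46^2 / 4) = 10*log10(1.5129) = 1.8

1.8 dB


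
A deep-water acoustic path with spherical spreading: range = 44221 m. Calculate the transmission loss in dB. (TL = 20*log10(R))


92.91 dB


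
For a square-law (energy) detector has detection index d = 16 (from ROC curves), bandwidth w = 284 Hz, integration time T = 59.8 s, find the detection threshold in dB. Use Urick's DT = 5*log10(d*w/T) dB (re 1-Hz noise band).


DT = 5*log10(d*w/T) = 5*log10(16 * 284 / 59.8) = 5*log10(75.99) = 9.4

9.4 dB


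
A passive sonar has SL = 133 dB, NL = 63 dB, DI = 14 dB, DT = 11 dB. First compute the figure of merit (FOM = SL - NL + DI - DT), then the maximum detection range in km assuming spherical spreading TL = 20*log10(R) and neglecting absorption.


Step 1: FOM = SL - NL + DI - DT = 133 - 63 + 14 - 11 = 73 dB
Step 2: at max range FOM = TL = 20*log10(R), so R = 10^(73/20) = 4466.84 m = 4.47 km

4.47 km


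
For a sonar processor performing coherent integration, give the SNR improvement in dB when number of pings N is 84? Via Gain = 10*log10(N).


Gain = 10*log10(84) = 19.24

19.24 dB


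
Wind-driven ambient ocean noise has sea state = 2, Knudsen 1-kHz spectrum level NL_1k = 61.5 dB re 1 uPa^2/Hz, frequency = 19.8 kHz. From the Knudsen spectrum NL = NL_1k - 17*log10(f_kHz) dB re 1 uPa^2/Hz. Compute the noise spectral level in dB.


NL = NL_1k - 17*log10(f_kHz) = 61.5 - 17*log10(19.8) = 61.5 - (22.04) = 39.46

39.46 dB


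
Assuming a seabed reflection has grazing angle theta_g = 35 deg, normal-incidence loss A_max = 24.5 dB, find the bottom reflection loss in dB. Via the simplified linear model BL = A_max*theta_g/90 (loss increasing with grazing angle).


9.53 dB


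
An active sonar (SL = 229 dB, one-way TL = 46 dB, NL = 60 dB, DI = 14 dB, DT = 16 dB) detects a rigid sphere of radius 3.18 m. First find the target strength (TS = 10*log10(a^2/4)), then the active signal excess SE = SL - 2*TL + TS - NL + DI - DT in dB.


Step 1: TS = 10*log10(3.18^2/4) = 4.03 dB
Step 2: SE = SL - 2*TL + TS - NL + DI - DT = 229 - 2*46 + (4.03) - 60 + 14 - 16 = 79.03

79.03 dB


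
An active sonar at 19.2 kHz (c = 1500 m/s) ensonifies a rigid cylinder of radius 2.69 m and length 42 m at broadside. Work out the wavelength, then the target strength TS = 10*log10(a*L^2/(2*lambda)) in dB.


Step 1: lambda = c/f = 1500/19200 = 0.07812 m
Step 2: TS = 10*log10(a*L^2/(2*lambda)) = 10*log10(2.69*42^2/(2*0.07812)) = 44.82

44.82 dB


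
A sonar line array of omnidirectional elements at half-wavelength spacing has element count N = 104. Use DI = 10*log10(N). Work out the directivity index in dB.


DI = 10*log10(104) = 20.17

20.17 dB


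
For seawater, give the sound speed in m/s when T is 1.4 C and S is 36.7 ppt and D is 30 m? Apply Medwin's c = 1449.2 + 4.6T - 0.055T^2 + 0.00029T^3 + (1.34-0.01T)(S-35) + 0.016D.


c = 1449.2 + 4.6*1.4 - 0.055*1.4^2 + 0.00029*1.4^3 + (1.34 - 0.01*1.4)*(36.7 - 35) + 0.016*30 = 1458.27

1458.27 m/s


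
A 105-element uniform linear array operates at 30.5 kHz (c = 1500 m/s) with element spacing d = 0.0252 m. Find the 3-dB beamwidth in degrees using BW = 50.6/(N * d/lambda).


Step 1: lambda = 1500/30500 = 0.04918 m
Step 2: d/lambda = 0.0252/0.04918 = 0.5124
Step 3: BW = 50.6/(N * d/lambda) = 50.6/(105 * 0.5124) = 0.94

0.94 deg


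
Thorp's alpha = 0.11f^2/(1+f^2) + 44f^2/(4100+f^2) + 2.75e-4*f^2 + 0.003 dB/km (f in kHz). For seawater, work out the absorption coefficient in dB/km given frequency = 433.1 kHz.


f^2 = 187575.61
alpha = 0.11*187575.61/(1+187575.61) + 44*187575.61/(4100+187575.61) + 2.75e-4*187575.61 + 0.003 = 94.755

94.755 dB/km


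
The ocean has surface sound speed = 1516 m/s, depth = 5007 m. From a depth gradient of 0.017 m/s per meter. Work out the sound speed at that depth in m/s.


1601.119 m/s


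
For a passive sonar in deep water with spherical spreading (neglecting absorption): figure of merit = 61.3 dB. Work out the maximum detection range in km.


1.16 km


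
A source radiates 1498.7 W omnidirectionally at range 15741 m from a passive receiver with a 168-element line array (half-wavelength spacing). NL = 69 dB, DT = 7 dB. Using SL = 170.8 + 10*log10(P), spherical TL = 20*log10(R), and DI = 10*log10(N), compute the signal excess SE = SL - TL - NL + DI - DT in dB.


Step 1: SL = 170.8 + 10*log10(1498.7) = 202.56 dB
Step 2: TL = 20*log10(15741) = 83.94 dB
Step 3: DI = 10*log10(168) = 22.25 dB
Step 4: SE = SL - TL - NL + DI - DT = 202.56 - 83.94 - 69 + 22.25 - 7 = 64.87

64.87 dB


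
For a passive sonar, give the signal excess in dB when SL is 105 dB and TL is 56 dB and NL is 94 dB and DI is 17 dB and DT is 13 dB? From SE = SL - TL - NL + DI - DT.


SE = SL - TL - NL + DI - DT = 105 - 56 - 94 + 17 - 13 = -41

-41 dB


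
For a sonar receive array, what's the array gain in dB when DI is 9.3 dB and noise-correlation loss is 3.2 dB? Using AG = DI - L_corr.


6.1 dB


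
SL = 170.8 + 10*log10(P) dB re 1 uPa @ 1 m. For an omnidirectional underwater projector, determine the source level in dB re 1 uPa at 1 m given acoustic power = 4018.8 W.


SL = 170.8 + 10*log10(4018.8) = 170.8 + 36.04 = 206.84

206.84 dB


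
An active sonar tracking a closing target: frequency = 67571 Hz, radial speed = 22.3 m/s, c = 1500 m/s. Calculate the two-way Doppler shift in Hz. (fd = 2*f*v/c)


2009.11 Hz


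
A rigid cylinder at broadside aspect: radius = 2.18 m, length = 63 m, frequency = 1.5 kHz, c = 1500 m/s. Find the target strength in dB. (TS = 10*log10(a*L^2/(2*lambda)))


lambda = 1500/1500 = 1.0 m
TS = 10*log10(2.18*63^2/(2*1.0)) = 36.36

36.36 dB


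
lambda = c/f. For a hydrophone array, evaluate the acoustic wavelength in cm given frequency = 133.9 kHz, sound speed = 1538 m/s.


lambda = c/f = 1538 / 133900 = 0.0115 m = 1.15 cm

1.15 cm


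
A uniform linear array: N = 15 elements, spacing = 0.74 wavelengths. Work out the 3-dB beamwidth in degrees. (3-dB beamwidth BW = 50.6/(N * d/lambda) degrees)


4.56 deg


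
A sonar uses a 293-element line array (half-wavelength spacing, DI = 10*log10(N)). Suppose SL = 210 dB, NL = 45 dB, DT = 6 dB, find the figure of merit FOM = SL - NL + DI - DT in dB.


Step 1: DI = 10*log10(293) = 24.67 dB
Step 2: FOM = SL - NL + DI - DT = 210 - 45 + 24.67 - 6 = 183.67

183.67 dB


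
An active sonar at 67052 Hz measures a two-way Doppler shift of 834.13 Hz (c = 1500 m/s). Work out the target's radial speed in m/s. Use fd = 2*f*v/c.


From fd = 2*f*v/c, v = c*fd/(2*f) = 1500 * 834.13 / (2*67052) = 9.33

9.33 m/s


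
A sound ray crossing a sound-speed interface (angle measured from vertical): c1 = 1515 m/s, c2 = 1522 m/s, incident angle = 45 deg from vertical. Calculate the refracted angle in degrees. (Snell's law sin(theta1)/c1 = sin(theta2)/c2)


sin(theta2) = (c2/c1)*sin(theta1) = (1522/1515)*sin(45 deg) = 0.71037
theta2 = arcsin(0.71037) = 45.27

45.27 deg


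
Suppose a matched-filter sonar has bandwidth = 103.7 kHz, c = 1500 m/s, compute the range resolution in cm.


dR = c/(2*BW) = 1500 / (2 * 103.7e3) = 0.0072 m = 0.72 cm

0.72 cm


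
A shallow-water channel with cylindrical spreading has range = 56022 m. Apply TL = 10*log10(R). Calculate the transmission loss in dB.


47.48 dB


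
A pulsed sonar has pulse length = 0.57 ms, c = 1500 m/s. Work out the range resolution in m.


dR = c*tau/2 = 1500 * 0.57e-3 / 2 = 0.4275

0.4275 m


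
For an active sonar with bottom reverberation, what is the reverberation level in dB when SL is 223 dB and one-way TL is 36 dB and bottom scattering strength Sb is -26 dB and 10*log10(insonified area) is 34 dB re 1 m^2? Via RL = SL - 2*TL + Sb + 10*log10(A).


RL = SL - 2*TL + Sb + 10*log10(A) = 223 - 2*36 + (-26) + 34 = 159

159 dB


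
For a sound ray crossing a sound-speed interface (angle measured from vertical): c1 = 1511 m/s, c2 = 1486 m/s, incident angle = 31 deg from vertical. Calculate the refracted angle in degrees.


sin(theta2) = (c2/c1)*sin(theta1) = (1486/1511)*sin(31 deg) = 0.50652
theta2 = arcsin(0.50652) = 30.43

30.43 deg


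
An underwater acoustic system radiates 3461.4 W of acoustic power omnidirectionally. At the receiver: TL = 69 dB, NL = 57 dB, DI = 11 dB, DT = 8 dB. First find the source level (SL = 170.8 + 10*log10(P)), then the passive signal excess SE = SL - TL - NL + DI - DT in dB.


Step 1: SL = 170.8 + 10*log10(3461.4) = 206.19 dB
Step 2: SE = SL - TL - NL + DI - DT = 206.19 - 69 - 57 + 11 - 8 = 83.19

83.19 dB


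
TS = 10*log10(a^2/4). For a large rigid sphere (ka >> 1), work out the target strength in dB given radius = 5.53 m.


TS = 10*log10(5.53^2 / 4) = 10*log10(7.645225) = 8.83

8.83 dB


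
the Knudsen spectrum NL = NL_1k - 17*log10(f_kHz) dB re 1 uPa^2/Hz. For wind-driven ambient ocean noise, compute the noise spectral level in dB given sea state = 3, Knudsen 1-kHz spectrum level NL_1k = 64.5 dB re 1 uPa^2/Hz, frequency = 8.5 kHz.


NL = NL_1k - 17*log10(f_kHz) = 64.5 - 17*log10(8.5) = 64.5 - (15.8) = 48.7

48.7 dB


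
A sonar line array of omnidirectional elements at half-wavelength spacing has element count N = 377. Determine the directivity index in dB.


DI = 10*log10(377) = 25.76

25.76 dB


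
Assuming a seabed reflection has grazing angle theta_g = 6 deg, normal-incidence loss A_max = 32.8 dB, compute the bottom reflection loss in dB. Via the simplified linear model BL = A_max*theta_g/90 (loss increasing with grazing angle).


BL = A_max * theta_g / 90 = 32.8 * 6 / 90 = 2.19

2.19 dB


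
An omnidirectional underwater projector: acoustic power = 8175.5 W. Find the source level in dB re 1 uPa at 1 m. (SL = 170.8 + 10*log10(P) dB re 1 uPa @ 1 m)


209.93 dB


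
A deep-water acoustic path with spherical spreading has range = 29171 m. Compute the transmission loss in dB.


TL = 20*log10(29171) = 89.3

89.3 dB


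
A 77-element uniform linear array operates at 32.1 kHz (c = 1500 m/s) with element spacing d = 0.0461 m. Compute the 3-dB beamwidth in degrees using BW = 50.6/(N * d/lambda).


Step 1: lambda = 1500/32100 = 0.04673 m
Step 2: d/lambda = 0.0461/0.04673 = 0.9865
Step 3: BW = 50.6/(N * d/lambda) = 50.6/(77 * 0.9865) = 0.67

0.67 deg


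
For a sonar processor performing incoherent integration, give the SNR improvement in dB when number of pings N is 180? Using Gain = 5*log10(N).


Gain = 5*log10(180) = 11.28

11.28 dB


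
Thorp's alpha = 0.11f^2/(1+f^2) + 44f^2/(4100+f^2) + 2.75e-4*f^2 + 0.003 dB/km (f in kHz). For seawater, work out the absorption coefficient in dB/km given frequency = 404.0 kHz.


f^2 = 163216.0
alpha = 0.11*163216.0/(1+163216.0) + 44*163216.0/(4100+163216.0) + 2.75e-4*163216.0 + 0.003 = 87.919

87.919 dB/km


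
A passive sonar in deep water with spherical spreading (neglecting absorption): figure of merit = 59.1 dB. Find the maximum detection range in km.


0.9 km


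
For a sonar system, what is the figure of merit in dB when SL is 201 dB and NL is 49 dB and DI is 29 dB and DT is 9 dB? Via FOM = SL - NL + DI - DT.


FOM = SL - NL + DI - DT = 201 - 49 + 29 - 9 = 172

172 dB


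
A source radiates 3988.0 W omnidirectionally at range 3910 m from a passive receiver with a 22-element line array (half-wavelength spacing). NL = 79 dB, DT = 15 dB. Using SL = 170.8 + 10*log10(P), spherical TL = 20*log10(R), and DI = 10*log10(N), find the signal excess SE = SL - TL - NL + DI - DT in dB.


Step 1: SL = 170.8 + 10*log10(3988.0) = 206.81 dB
Step 2: TL = 20*log10(3910) = 71.84 dB
Step 3: DI = 10*log10(22) = 13.42 dB
Step 4: SE = SL - TL - NL + DI - DT = 206.81 - 71.84 - 79 + 13.42 - 15 = 54.39

54.39 dB


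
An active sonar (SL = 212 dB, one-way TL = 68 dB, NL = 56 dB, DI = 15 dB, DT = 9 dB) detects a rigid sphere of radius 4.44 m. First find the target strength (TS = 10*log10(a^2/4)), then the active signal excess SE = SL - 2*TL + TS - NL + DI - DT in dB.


Step 1: TS = 10*log10(4.44^2/4) = 6.93 dB
Step 2: SE = SL - 2*TL + TS - NL + DI - DT = 212 - 2*68 + (6.93) - 56 + 15 - 9 = 32.93

32.93 dB


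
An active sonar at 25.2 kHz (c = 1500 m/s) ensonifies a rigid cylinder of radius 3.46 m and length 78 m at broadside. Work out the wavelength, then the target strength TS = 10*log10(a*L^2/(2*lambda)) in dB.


Step 1: lambda = c/f = 1500/25200 = 0.05952 m
Step 2: TS = 10*log10(a*L^2/(2*lambda)) = 10*log10(3.46*78^2/(2*0.05952)) = 52.48

52.48 dB


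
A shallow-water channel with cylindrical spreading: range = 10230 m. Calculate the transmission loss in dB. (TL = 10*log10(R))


40.1 dB


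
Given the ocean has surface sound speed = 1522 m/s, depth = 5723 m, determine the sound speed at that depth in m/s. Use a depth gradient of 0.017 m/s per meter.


1619.291 m/s


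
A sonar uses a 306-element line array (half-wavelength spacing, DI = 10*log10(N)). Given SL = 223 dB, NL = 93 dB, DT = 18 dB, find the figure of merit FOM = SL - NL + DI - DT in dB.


136.86 dB


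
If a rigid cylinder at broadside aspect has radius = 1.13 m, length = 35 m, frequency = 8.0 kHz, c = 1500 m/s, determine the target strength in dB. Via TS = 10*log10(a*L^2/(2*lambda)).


lambda = 1500/8000 = 0.1875 m
TS = 10*log10(1.13*35^2/(2*0.1875)) = 35.67

35.67 dB


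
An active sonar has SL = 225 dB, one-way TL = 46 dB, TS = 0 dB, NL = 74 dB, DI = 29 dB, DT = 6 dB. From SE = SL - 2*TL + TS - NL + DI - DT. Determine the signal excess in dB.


SE = SL - 2*TL + TS - NL + DI - DT = 225 - 2*46 + (0) - 74 + 29 - 6 = 82

82 dB


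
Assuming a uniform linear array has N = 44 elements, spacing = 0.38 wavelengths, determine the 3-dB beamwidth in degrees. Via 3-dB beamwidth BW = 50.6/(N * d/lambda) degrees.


BW = 50.6 / (44 * 0.38) = 50.6 / 16.72 = 3.03

3.03 deg


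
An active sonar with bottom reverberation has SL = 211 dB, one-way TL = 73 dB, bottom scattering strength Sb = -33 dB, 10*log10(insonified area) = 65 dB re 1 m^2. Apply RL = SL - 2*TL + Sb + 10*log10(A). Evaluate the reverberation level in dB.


97 dB


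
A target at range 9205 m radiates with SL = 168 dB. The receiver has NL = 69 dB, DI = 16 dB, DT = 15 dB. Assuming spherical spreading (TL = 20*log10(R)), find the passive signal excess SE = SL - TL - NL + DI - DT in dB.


Step 1: TL = 20*log10(9205) = 79.28 dB
Step 2: SE = 168 - 79.28 - 69 + 16 - 15 = 20.72

20.72 dB


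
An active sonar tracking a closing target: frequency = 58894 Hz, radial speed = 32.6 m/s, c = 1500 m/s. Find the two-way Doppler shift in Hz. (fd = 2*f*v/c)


2559.93 Hz


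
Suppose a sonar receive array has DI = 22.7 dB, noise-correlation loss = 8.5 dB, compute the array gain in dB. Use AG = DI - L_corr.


14.2 dB


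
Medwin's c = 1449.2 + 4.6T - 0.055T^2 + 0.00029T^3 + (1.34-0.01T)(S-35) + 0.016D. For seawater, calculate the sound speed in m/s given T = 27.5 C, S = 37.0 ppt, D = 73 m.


c = 1449.2 + 4.6*27.5 - 0.055*27.5^2 + 0.00029*27.5^3 + (1.34 - 0.01*27.5)*(37.0 - 35) + 0.016*73 = 1543.44

1543.44 m/s


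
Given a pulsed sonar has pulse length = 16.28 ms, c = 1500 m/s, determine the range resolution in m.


dR = c*tau/2 = 1500 * 16.28e-3 / 2 = 12.21

12.21 m


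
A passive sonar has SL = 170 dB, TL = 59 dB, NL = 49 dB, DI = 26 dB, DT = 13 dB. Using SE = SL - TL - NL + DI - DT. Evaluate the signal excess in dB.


75 dB


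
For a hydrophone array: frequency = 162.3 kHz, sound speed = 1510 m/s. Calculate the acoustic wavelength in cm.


0.93 cm


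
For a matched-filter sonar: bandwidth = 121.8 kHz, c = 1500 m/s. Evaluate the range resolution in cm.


dR = c/(2*BW) = 1500 / (2 * 121.8e3) = 0.0062 m = 0.62 cm

0.62 cm


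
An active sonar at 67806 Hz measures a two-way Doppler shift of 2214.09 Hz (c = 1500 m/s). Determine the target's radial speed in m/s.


24.49 m/s


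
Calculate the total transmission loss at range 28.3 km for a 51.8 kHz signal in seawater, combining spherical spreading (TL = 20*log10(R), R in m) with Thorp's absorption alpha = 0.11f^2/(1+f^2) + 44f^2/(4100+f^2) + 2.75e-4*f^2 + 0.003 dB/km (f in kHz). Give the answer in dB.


Step 1 (Thorp): alpha = 0.11*2683.24/(1+2683.24) + 44*2683.24/(4100+2683.24) + 2.75e-4*2683.24 + 0.003 = 18.2559 dB/km
Step 2: TL_spread = 20*log10(28300) = 89.04 dB
Step 3: TL_abs = alpha*R = 18.2559 * 28.3 = 516.64 dB
Step 4: TL_total = 89.04 + 516.64 = 605.68

605.68 dB


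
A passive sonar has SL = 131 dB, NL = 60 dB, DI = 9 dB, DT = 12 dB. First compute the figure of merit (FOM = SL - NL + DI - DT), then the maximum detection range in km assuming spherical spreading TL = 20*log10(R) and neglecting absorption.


Step 1: FOM = SL - NL + DI - DT = 131 - 60 + 9 - 12 = 68 dB
Step 2: at max range FOM = TL = 20*log10(R), so R = 10^(68/20) = 2511.89 m = 2.51 km

2.51 km


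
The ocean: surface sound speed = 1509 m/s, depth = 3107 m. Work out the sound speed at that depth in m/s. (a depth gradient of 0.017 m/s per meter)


c = 1509 + 0.017 * 3107 = 1561.819

1561.819 m/s


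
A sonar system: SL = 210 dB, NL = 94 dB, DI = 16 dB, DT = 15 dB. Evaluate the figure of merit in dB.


FOM = SL - NL + DI - DT = 210 - 94 + 16 - 15 = 117

117 dB


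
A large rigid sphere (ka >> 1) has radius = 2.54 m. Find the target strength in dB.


TS = 10*log10(2.54^2 / 4) = 10*log10(1.6129) = 2.08

2.08 dB


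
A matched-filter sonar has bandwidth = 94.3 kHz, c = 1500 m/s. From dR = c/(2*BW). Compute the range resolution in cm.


0.8 cm


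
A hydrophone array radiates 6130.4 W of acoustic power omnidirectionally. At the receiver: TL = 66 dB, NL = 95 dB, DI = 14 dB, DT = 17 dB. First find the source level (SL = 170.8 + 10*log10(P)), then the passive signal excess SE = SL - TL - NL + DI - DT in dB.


Step 1: SL = 170.8 + 10*log10(6130.4) = 208.67 dB
Step 2: SE = SL - TL - NL + DI - DT = 208.67 - 66 - 95 + 14 - 17 = 44.67

44.67 dB


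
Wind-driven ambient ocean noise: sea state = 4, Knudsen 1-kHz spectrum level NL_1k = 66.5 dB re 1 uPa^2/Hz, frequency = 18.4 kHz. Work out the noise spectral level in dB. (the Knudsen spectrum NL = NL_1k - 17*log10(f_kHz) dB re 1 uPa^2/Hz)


NL = NL_1k - 17*log10(f_kHz) = 66.5 - 17*log10(18.4) = 66.5 - (21.5) = 45.0

45.0 dB


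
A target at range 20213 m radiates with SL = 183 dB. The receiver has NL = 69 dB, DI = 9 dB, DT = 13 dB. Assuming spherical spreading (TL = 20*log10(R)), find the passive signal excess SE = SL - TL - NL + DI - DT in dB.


Step 1: TL = 20*log10(20213) = 86.11 dB
Step 2: SE = 183 - 86.11 - 69 + 9 - 13 = 23.89

23.89 dB


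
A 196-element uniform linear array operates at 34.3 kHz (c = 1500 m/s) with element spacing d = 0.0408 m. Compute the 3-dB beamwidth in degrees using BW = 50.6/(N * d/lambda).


Step 1: lambda = 1500/34300 = 0.04373 m
Step 2: d/lambda = 0.0408/0.04373 = 0.933
Step 3: BW = 50.6/(N * d/lambda) = 50.6/(196 * 0.933) = 0.28

0.28 deg


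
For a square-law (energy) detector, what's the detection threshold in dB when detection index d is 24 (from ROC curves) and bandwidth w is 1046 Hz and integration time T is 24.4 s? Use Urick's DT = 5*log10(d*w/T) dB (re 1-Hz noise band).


DT = 5*log10(d*w/T) = 5*log10(24 * 1046 / 24.4) = 5*log10(1028.85) = 15.06

15.06 dB


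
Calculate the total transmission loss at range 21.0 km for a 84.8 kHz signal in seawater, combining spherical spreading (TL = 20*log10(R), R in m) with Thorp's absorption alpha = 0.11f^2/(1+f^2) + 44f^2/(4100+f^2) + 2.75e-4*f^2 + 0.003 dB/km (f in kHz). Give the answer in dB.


Step 1 (Thorp): alpha = 0.11*7191.04/(1+7191.04) + 44*7191.04/(4100+7191.04) + 2.75e-4*7191.04 + 0.003 = 30.1133 dB/km
Step 2: TL_spread = 20*log10(21000) = 86.44 dB
Step 3: TL_abs = alpha*R = 30.1133 * 21.0 = 632.38 dB
Step 4: TL_total = 86.44 + 632.38 = 718.82

718.82 dB


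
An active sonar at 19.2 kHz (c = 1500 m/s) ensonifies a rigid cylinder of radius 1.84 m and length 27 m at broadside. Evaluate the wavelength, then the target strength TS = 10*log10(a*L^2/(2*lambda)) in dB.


Step 1: lambda = c/f = 1500/19200 = 0.07812 m
Step 2: TS = 10*log10(a*L^2/(2*lambda)) = 10*log10(1.84*27^2/(2*0.07812)) = 39.34

39.34 dB
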